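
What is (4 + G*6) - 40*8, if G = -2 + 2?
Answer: -316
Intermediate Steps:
G = 0
(4 + G*6) - 40*8 = (4 + 0*6) - 40*8 = (4 + 0) - 320 = 4 - 320 = -316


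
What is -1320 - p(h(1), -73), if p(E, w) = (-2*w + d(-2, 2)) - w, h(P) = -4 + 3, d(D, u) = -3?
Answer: -1536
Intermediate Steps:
h(P) = -1
p(E, w) = -3 - 3*w (p(E, w) = (-2*w - 3) - w = (-3 - 2*w) - w = -3 - 3*w)
-1320 - p(h(1), -73) = -1320 - (-3 - 3*(-73)) = -1320 - (-3 + 219) = -1320 - 1*216 = -1320 - 216 = -1536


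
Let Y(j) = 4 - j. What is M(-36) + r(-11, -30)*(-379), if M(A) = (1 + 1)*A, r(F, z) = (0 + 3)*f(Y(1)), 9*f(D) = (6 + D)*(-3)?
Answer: 3339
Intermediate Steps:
f(D) = -2 - D/3 (f(D) = ((6 + D)*(-3))/9 = (-18 - 3*D)/9 = -2 - D/3)
r(F, z) = -9 (r(F, z) = (0 + 3)*(-2 - (4 - 1*1)/3) = 3*(-2 - (4 - 1)/3) = 3*(-2 - ⅓*3) = 3*(-2 - 1) = 3*(-3) = -9)
M(A) = 2*A
M(-36) + r(-11, -30)*(-379) = 2*(-36) - 9*(-379) = -72 + 3411 = 3339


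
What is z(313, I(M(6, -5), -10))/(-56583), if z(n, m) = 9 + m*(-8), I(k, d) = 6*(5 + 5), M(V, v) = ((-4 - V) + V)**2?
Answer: 157/18861 ≈ 0.0083241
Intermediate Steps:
M(V, v) = 16 (M(V, v) = (-4)**2 = 16)
I(k, d) = 60 (I(k, d) = 6*10 = 60)
z(n, m) = 9 - 8*m
z(313, I(M(6, -5), -10))/(-56583) = (9 - 8*60)/(-56583) = (9 - 480)*(-1/56583) = -471*(-1/56583) = 157/18861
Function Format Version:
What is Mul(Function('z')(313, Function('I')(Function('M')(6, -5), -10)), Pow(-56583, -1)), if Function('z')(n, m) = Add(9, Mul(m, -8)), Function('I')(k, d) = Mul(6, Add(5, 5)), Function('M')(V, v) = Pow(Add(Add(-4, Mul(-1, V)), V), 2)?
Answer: Rational(157, 18861) ≈ 0.0083241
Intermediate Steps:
Function('M')(V, v) = 16 (Function('M')(V, v) = Pow(-4, 2) = 16)
Function('I')(k, d) = 60 (Function('I')(k, d) = Mul(6, 10) = 60)
Function('z')(n, m) = Add(9, Mul(-8, m))
Mul(Function('z')(313, Function('I')(Function('M')(6, -5), -10)), Pow(-56583, -1)) = Mul(Add(9, Mul(-8, 60)), Pow(-56583, -1)) = Mul(Add(9, -480), Rational(-1, 56583)) = Mul(-471, Rational(-1, 56583)) = Rational(157, 18861)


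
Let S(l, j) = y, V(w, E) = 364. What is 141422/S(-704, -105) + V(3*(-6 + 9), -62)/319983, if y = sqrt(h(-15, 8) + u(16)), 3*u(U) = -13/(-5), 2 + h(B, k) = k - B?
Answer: 364/319983 + 70711*sqrt(1230)/82 ≈ 30243.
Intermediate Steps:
h(B, k) = -2 + k - B (h(B, k) = -2 + (k - B) = -2 + k - B)
u(U) = 13/15 (u(U) = (-13/(-5))/3 = (-13*(-1/5))/3 = (1/3)*(13/5) = 13/15)
y = 2*sqrt(1230)/15 (y = sqrt((-2 + 8 - 1*(-15)) + 13/15) = sqrt((-2 + 8 + 15) + 13/15) = sqrt(21 + 13/15) = sqrt(328/15) = 2*sqrt(1230)/15 ≈ 4.6762)
S(l, j) = 2*sqrt(1230)/15
141422/S(-704, -105) + V(3*(-6 + 9), -62)/319983 = 141422/((2*sqrt(1230)/15)) + 364/319983 = 141422*(sqrt(1230)/164) + 364*(1/319983) = 70711*sqrt(1230)/82 + 364/319983 = 364/319983 + 70711*sqrt(1230)/82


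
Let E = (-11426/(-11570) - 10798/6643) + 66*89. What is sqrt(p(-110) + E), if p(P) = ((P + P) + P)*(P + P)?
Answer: sqrt(4057738746634545)/227395 ≈ 280.13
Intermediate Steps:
p(P) = 6*P**2 (p(P) = (2*P + P)*(2*P) = (3*P)*(2*P) = 6*P**2)
E = 1335573171/227395 (E = (-11426*(-1/11570) - 10798*1/6643) + 5874 = (5713/5785 - 10798/6643) + 5874 = -145059/227395 + 5874 = 1335573171/227395 ≈ 5873.4)
sqrt(p(-110) + E) = sqrt(6*(-110)**2 + 1335573171/227395) = sqrt(6*12100 + 1335573171/227395) = sqrt(72600 + 1335573171/227395) = sqrt(17844450171/227395) = sqrt(4057738746634545)/227395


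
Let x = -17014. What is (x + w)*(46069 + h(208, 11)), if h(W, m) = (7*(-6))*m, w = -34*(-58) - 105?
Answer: -690809229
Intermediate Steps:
w = 1867 (w = 1972 - 105 = 1867)
h(W, m) = -42*m
(x + w)*(46069 + h(208, 11)) = (-17014 + 1867)*(46069 - 42*11) = -15147*(46069 - 462) = -15147*45607 = -690809229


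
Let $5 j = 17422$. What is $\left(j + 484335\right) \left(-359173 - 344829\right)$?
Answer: $- \frac{1717129166194}{5} \approx -3.4343 \cdot 10^{11}$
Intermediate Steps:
$j = \frac{17422}{5}$ ($j = \frac{1}{5} \cdot 17422 = \frac{17422}{5} \approx 3484.4$)
$\left(j + 484335\right) \left(-359173 - 344829\right) = \left(\frac{17422}{5} + 484335\right) \left(-359173 - 344829\right) = \frac{2439097}{5} \left(-704002\right) = - \frac{1717129166194}{5}$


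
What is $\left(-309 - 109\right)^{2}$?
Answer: $174724$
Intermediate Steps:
$\left(-309 - 109\right)^{2} = \left(-418\right)^{2} = 174724$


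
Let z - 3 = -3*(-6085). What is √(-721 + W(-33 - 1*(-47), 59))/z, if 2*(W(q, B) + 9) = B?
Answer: I*√2802/36516 ≈ 0.0014496*I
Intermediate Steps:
W(q, B) = -9 + B/2
z = 18258 (z = 3 - 3*(-6085) = 3 + 18255 = 18258)
√(-721 + W(-33 - 1*(-47), 59))/z = √(-721 + (-9 + (½)*59))/18258 = √(-721 + (-9 + 59/2))*(1/18258) = √(-721 + 41/2)*(1/18258) = √(-1401/2)*(1/18258) = (I*√2802/2)*(1/18258) = I*√2802/36516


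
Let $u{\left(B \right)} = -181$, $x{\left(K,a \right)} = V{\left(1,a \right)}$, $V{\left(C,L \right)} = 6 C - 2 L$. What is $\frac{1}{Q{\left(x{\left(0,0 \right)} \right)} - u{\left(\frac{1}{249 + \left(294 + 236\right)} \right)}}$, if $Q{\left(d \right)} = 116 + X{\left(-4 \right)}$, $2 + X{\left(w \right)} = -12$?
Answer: $\frac{1}{283} \approx 0.0035336$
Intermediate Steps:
$V{\left(C,L \right)} = - 2 L + 6 C$
$X{\left(w \right)} = -14$ ($X{\left(w \right)} = -2 - 12 = -14$)
$x{\left(K,a \right)} = 6 - 2 a$ ($x{\left(K,a \right)} = - 2 a + 6 \cdot 1 = - 2 a + 6 = 6 - 2 a$)
$Q{\left(d \right)} = 102$ ($Q{\left(d \right)} = 116 - 14 = 102$)
$\frac{1}{Q{\left(x{\left(0,0 \right)} \right)} - u{\left(\frac{1}{249 + \left(294 + 236\right)} \right)}} = \frac{1}{102 - -181} = \frac{1}{102 + 181} = \frac{1}{283}$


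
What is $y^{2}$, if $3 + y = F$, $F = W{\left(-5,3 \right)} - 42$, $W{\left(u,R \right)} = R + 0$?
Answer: $1764$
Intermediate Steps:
$W{\left(u,R \right)} = R$
$F = -39$ ($F = 3 - 42 = -39$)
$y = -42$ ($y = -3 - 39 = -42$)
$y^{2} = \left(-42\right)^{2} = 1764$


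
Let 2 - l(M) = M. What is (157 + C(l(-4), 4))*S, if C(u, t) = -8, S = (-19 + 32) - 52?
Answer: -5811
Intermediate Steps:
S = -39 (S = 13 - 52 = -39)
l(M) = 2 - M
(157 + C(l(-4), 4))*S = (157 - 8)*(-39) = 149*(-39) = -5811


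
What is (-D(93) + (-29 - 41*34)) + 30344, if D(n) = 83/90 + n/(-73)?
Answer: 190013281/6570 ≈ 28921.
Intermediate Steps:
D(n) = 83/90 - n/73 (D(n) = 83*(1/90) + n*(-1/73) = 83/90 - n/73)
(-D(93) + (-29 - 41*34)) + 30344 = (-(83/90 - 1/73*93) + (-29 - 41*34)) + 30344 = (-(83/90 - 93/73) + (-29 - 1394)) + 30344 = (-1*(-2311/6570) - 1423) + 30344 = (2311/6570 - 1423) + 30344 = -9346799/6570 + 30344 = 190013281/6570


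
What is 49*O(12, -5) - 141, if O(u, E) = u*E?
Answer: -3081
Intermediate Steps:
O(u, E) = E*u
49*O(12, -5) - 141 = 49*(-5*12) - 141 = 49*(-60) - 141 = -2940 - 141 = -3081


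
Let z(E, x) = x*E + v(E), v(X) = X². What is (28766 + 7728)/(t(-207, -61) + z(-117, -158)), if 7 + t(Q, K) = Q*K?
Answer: 36494/44795 ≈ 0.81469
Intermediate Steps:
t(Q, K) = -7 + K*Q (t(Q, K) = -7 + Q*K = -7 + K*Q)
z(E, x) = E² + E*x (z(E, x) = x*E + E² = E*x + E² = E² + E*x)
(28766 + 7728)/(t(-207, -61) + z(-117, -158)) = (28766 + 7728)/((-7 - 61*(-207)) - 117*(-117 - 158)) = 36494/((-7 + 12627) - 117*(-275)) = 36494/(12620 + 32175) = 36494/44795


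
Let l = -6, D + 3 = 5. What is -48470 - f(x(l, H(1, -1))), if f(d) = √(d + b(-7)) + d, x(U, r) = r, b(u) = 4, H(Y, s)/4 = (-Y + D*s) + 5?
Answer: -48478 - 2*√3 ≈ -48481.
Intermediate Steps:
D = 2 (D = -3 + 5 = 2)
H(Y, s) = 20 - 4*Y + 8*s (H(Y, s) = 4*((-Y + 2*s) + 5) = 4*(5 - Y + 2*s) = 20 - 4*Y + 8*s)
f(d) = d + √(4 + d) (f(d) = √(d + 4) + d = √(4 + d) + d = d + √(4 + d))
-48470 - f(x(l, H(1, -1))) = -48470 - ((20 - 4*1 + 8*(-1)) + √(4 + (20 - 4*1 + 8*(-1)))) = -48470 - ((20 - 4 - 8) + √(4 + (20 - 4 - 8))) = -48470 - (8 + √(4 + 8)) = -48470 - (8 + √12) = -48470 - (8 + 2*√3) = -48470 + (-8 - 2*√3) = -48478 - 2*√3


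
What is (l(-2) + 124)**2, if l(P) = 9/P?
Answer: 57121/4 ≈ 14280.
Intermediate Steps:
(l(-2) + 124)**2 = (9/(-2) + 124)**2 = (9*(-1/2) + 124)**2 = (-9/2 + 124)**2 = (239/2)**2 = 57121/4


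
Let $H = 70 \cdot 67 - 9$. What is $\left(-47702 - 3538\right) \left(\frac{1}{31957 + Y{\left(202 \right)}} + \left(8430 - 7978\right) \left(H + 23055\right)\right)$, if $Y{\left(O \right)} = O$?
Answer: $- \frac{20658268617662760}{32159} \approx -6.4238 \cdot 10^{11}$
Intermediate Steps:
$H = 4681$ ($H = 4690 - 9 = 4681$)
$\left(-47702 - 3538\right) \left(\frac{1}{31957 + Y{\left(202 \right)}} + \left(8430 - 7978\right) \left(H + 23055\right)\right) = \left(-47702 - 3538\right) \left(\frac{1}{31957 + 202} + \left(8430 - 7978\right) \left(4681 + 23055\right)\right) = - 51240 \left(\frac{1}{32159} + 452 \cdot 27736\right) = - 51240 \left(\frac{1}{32159} + 12536672\right) = \left(-51240\right) \frac{403166834849}{32159} = - \frac{20658268617662760}{32159}$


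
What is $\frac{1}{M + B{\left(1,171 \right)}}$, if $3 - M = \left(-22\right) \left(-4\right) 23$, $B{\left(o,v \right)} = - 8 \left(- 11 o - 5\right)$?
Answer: $- \frac{1}{1893} \approx -0.00052826$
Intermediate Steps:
$B{\left(o,v \right)} = 40 + 88 o$ ($B{\left(o,v \right)} = - 8 \left(-5 - 11 o\right) = 40 + 88 o$)
$M = -2021$ ($M = 3 - \left(-22\right) \left(-4\right) 23 = 3 - 88 \cdot 23 = 3 - 2024 = -2021$)
$\frac{1}{M + B{\left(1,171 \right)}} = \frac{1}{-2021 + \left(40 + 88 \cdot 1\right)} = \frac{1}{-2021 + \left(40 + 88\right)} = \frac{1}{-2021 + 128} = \frac{1}{-1893} = - \frac{1}{1893}$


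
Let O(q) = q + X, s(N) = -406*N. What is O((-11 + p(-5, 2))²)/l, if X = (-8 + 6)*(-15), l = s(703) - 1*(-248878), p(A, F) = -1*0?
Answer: -151/36540 ≈ -0.0041325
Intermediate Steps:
p(A, F) = 0
l = -36540 (l = -406*703 - 1*(-248878) = -285418 + 248878 = -36540)
X = 30 (X = -2*(-15) = 30)
O(q) = 30 + q (O(q) = q + 30 = 30 + q)
O((-11 + p(-5, 2))²)/l = (30 + (-11 + 0)²)/(-36540) = (30 + (-11)²)*(-1/36540) = (30 + 121)*(-1/36540) = 151*(-1/36540) = -151/36540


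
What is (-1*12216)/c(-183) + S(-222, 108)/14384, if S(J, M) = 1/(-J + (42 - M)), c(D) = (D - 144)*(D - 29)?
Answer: -2284288495/12963033408 ≈ -0.17622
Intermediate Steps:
c(D) = (-144 + D)*(-29 + D)
S(J, M) = 1/(42 - J - M)
(-1*12216)/c(-183) + S(-222, 108)/14384 = (-1*12216)/(4176 + (-183)**2 - 173*(-183)) - 1/(-42 - 222 + 108)/14384 = -12216/(4176 + 33489 + 31659) - 1/(-156)*(1/14384) = -12216/69324 - 1*(-1/156)*(1/14384) = -12216*1/69324 + (1/156)*(1/14384) = -1018/5777 + 1/2243904 = -2284288495/12963033408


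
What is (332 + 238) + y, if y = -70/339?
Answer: 193160/339 ≈ 569.79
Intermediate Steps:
y = -70/339 (y = -70*1/339 = -70/339 ≈ -0.20649)
(332 + 238) + y = (332 + 238) - 70/339 = 570 - 70/339 = 193160/339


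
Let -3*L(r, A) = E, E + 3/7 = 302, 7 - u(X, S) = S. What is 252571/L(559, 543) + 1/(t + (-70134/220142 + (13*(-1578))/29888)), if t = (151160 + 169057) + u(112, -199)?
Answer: -2795534582036880703423/1112628869470189927 ≈ -2512.5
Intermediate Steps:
u(X, S) = 7 - S
E = 2111/7 (E = -3/7 + 302 = 2111/7 ≈ 301.57)
L(r, A) = -2111/21 (L(r, A) = -⅓*2111/7 = -2111/21)
t = 320423 (t = (151160 + 169057) + (7 - 1*(-199)) = 320217 + (7 + 199) = 320217 + 206 = 320423)
252571/L(559, 543) + 1/(t + (-70134/220142 + (13*(-1578))/29888)) = 252571/(-2111/21) + 1/(320423 + (-70134/220142 + (13*(-1578))/29888)) = 252571*(-21/2111) + 1/(320423 + (-70134*1/220142 - 20514*1/29888)) = -5303991/2111 + 1/(320423 + (-35067/110071 - 10257/14944)) = -5303991/2111 + 1/(320423 - 1653039495/1644901024) = -5303991/2111 + 1/(527062467773657/1644901024) = -5303991/2111 + 1644901024/527062467773657 = -2795534582036880703423/1112628869470189927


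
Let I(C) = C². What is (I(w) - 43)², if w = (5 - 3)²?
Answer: 729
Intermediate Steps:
w = 4 (w = 2² = 4)
(I(w) - 43)² = (4² - 43)² = (16 - 43)² = (-27)² = 729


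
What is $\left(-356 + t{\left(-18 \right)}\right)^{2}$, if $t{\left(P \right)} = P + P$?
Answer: $153664$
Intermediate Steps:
$t{\left(P \right)} = 2 P$
$\left(-356 + t{\left(-18 \right)}\right)^{2} = \left(-356 + 2 \left(-18\right)\right)^{2} = \left(-356 - 36\right)^{2} = \left(-392\right)^{2} = 153664$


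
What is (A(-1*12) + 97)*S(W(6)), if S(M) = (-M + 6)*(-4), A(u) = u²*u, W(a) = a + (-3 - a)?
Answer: 58716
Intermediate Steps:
W(a) = -3
A(u) = u³
S(M) = -24 + 4*M (S(M) = (6 - M)*(-4) = -24 + 4*M)
(A(-1*12) + 97)*S(W(6)) = ((-1*12)³ + 97)*(-24 + 4*(-3)) = ((-12)³ + 97)*(-24 - 12) = (-1728 + 97)*(-36) = -1631*(-36) = 58716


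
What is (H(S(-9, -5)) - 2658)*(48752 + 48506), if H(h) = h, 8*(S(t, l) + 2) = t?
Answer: -1035262781/4 ≈ -2.5882e+8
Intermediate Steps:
S(t, l) = -2 + t/8
(H(S(-9, -5)) - 2658)*(48752 + 48506) = ((-2 + (⅛)*(-9)) - 2658)*(48752 + 48506) = ((-2 - 9/8) - 2658)*97258 = (-25/8 - 2658)*97258 = -21289/8*97258 = -1035262781/4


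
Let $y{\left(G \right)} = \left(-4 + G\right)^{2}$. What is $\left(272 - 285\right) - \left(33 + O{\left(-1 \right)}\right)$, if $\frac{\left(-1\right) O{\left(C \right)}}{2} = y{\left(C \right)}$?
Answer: $4$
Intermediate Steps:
$O{\left(C \right)} = - 2 \left(-4 + C\right)^{2}$
$\left(272 - 285\right) - \left(33 + O{\left(-1 \right)}\right) = \left(272 - 285\right) - \left(33 - 2 \left(-4 - 1\right)^{2}\right) = -13 - \left(33 - 2 \left(-5\right)^{2}\right) = -13 - \left(33 - 50\right) = -13 - -17 = -13 + \left(-33 + 50\right) = -13 + 17 = 4$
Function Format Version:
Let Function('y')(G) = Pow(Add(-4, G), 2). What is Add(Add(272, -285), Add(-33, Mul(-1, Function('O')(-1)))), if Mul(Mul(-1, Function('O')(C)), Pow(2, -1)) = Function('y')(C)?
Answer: 4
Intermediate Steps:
Function('O')(C) = Mul(-2, Pow(Add(-4, C), 2))
Add(Add(272, -285), Add(-33, Mul(-1, Function('O')(-1)))) = Add(Add(272, -285), Add(-33, Mul(-1, Mul(-2, Pow(Add(-4, -1), 2))))) = Add(-13, Add(-33, Mul(-1, Mul(-2, Pow(-5, 2))))) = Add(-13, Add(-33, Mul(-1, Mul(-2, 25)))) = Add(-13, Add(-33, Mul(-1, -50))) = Add(-13, Add(-33, 50)) = Add(-13, 17) = 4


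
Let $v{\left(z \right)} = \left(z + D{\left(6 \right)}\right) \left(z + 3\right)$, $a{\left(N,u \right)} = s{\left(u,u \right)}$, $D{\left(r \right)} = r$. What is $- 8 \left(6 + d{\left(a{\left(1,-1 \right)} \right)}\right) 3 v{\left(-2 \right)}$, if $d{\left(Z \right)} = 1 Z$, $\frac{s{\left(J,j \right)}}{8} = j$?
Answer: $192$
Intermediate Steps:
$s{\left(J,j \right)} = 8 j$
$a{\left(N,u \right)} = 8 u$
$d{\left(Z \right)} = Z$
$v{\left(z \right)} = \left(3 + z\right) \left(6 + z\right)$ ($v{\left(z \right)} = \left(z + 6\right) \left(z + 3\right) = \left(6 + z\right) \left(3 + z\right) = \left(3 + z\right) \left(6 + z\right)$)
$- 8 \left(6 + d{\left(a{\left(1,-1 \right)} \right)}\right) 3 v{\left(-2 \right)} = - 8 \left(6 + 8 \left(-1\right)\right) 3 \left(18 + \left(-2\right)^{2} + 9 \left(-2\right)\right) = - 8 \left(6 - 8\right) 3 \left(18 + 4 - 18\right) = - 8 \left(\left(-2\right) 3\right) 4 = \left(-8\right) \left(-6\right) 4 = 48 \cdot 4 = 192$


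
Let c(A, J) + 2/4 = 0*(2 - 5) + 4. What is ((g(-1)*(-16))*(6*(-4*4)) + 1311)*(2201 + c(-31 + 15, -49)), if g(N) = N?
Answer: -992025/2 ≈ -4.9601e+5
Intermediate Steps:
c(A, J) = 7/2 (c(A, J) = -1/2 + (0*(2 - 5) + 4) = -1/2 + (0*(-3) + 4) = -1/2 + (0 + 4) = -1/2 + 4 = 7/2)
((g(-1)*(-16))*(6*(-4*4)) + 1311)*(2201 + c(-31 + 15, -49)) = ((-1*(-16))*(6*(-4*4)) + 1311)*(2201 + 7/2) = (16*(6*(-16)) + 1311)*(4409/2) = (16*(-96) + 1311)*(4409/2) = (-1536 + 1311)*(4409/2) = -225*4409/2 = -992025/2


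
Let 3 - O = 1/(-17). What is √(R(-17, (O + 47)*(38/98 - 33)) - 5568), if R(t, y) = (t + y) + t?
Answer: 6*I*√9847/7 ≈ 85.056*I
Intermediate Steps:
O = 52/17 (O = 3 - 1/(-17) = 3 - 1*(-1/17) = 3 + 1/17 = 52/17 ≈ 3.0588)
R(t, y) = y + 2*t
√(R(-17, (O + 47)*(38/98 - 33)) - 5568) = √(((52/17 + 47)*(38/98 - 33) + 2*(-17)) - 5568) = √((851*(38*(1/98) - 33)/17 - 34) - 5568) = √((851*(19/49 - 33)/17 - 34) - 5568) = √(((851/17)*(-1598/49) - 34) - 5568) = √((-79994/49 - 34) - 5568) = √(-81660/49 - 5568) = √(-354492/49) = 6*I*√9847/7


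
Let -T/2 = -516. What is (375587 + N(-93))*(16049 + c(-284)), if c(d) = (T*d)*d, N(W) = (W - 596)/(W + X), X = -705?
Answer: 1313290935240985/42 ≈ 3.1269e+13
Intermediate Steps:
T = 1032 (T = -2*(-516) = 1032)
N(W) = (-596 + W)/(-705 + W) (N(W) = (W - 596)/(W - 705) = (-596 + W)/(-705 + W))
c(d) = 1032*d² (c(d) = (1032*d)*d = 1032*d²)
(375587 + N(-93))*(16049 + c(-284)) = (375587 + (-596 - 93)/(-705 - 93))*(16049 + 1032*(-284)²) = (375587 - 689/(-798))*(16049 + 1032*80656) = (375587 - 1/798*(-689))*(16049 + 83236992) = (375587 + 689/798)*83253041 = (299719115/798)*83253041 = 1313290935240985/42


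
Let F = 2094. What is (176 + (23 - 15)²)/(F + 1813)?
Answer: 240/3907 ≈ 0.061428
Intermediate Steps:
(176 + (23 - 15)²)/(F + 1813) = (176 + (23 - 15)²)/(2094 + 1813) = (176 + 8²)/3907 = (176 + 64)*(1/3907) = 240*(1/3907) = 240/3907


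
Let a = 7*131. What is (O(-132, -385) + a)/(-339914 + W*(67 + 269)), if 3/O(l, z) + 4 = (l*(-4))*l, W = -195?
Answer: -63914897/28258749800 ≈ -0.0022618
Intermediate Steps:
a = 917
O(l, z) = 3/(-4 - 4*l²) (O(l, z) = 3/(-4 + (l*(-4))*l) = 3/(-4 + (-4*l)*l) = 3/(-4 - 4*l²))
(O(-132, -385) + a)/(-339914 + W*(67 + 269)) = (-3/(4 + 4*(-132)²) + 917)/(-339914 - 195*(67 + 269)) = (-3/(4 + 4*17424) + 917)/(-339914 - 195*336) = (-3/(4 + 69696) + 917)/(-339914 - 65520) = (-3/69700 + 917)/(-405434) = (-3*1/69700 + 917)*(-1/405434) = (-3/69700 + 917)*(-1/405434) = (63914897/69700)*(-1/405434) = -63914897/28258749800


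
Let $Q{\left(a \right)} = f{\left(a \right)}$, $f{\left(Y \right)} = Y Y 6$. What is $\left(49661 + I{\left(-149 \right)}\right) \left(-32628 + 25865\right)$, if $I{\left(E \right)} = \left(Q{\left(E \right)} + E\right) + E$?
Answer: $-1234714147$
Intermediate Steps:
$f{\left(Y \right)} = 6 Y^{2}$ ($f{\left(Y \right)} = Y^{2} \cdot 6 = 6 Y^{2}$)
$Q{\left(a \right)} = 6 a^{2}$
$I{\left(E \right)} = 2 E + 6 E^{2}$ ($I{\left(E \right)} = \left(6 E^{2} + E\right) + E = \left(E + 6 E^{2}\right) + E = 2 E + 6 E^{2}$)
$\left(49661 + I{\left(-149 \right)}\right) \left(-32628 + 25865\right) = \left(49661 + 2 \left(-149\right) \left(1 + 3 \left(-149\right)\right)\right) \left(-32628 + 25865\right) = \left(49661 + 2 \left(-149\right) \left(1 - 447\right)\right) \left(-6763\right) = \left(49661 + 2 \left(-149\right) \left(-446\right)\right) \left(-6763\right) = \left(49661 + 132908\right) \left(-6763\right) = 182569 \left(-6763\right) = -1234714147$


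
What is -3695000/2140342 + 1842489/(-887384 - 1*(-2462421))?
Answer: -938102561881/1685558921327 ≈ -0.55655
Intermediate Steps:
-3695000/2140342 + 1842489/(-887384 - 1*(-2462421)) = -3695000*1/2140342 + 1842489/(-887384 + 2462421) = -1847500/1070171 + 1842489/1575037 = -938102561881/1685558921327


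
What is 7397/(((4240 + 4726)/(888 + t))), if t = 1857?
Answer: 20304765/8966 ≈ 2264.6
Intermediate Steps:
7397/(((4240 + 4726)/(888 + t))) = 7397/(((4240 + 4726)/(888 + 1857))) = 7397/((8966/2745)) = 7397/((8966*(1/2745))) = 7397/(8966/2745) = 7397*(2745/8966) = 20304765/8966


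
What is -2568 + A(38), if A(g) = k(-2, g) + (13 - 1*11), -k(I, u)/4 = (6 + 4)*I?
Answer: -2486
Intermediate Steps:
k(I, u) = -40*I (k(I, u) = -4*(6 + 4)*I = -40*I)
A(g) = 82 (A(g) = -40*(-2) + (13 - 1*11) = 80 + (13 - 11) = 80 + 2 = 82)
-2568 + A(38) = -2568 + 82 = -2486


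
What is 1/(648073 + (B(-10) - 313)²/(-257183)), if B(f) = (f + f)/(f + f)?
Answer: 257183/166673261015 ≈ 1.5430e-6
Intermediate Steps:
B(f) = 1 (B(f) = (2*f)/((2*f)) = (2*f)*(1/(2*f)) = 1)
1/(648073 + (B(-10) - 313)²/(-257183)) = 1/(648073 + (1 - 313)²/(-257183)) = 1/(648073 + (-312)²*(-1/257183)) = 1/(648073 + 97344*(-1/257183)) = 1/(648073 - 97344/257183) = 1/(166673261015/257183) = 257183/166673261015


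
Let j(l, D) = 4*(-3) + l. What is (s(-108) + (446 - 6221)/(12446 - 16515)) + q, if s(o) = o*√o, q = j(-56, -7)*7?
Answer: -1931069/4069 - 648*I*√3 ≈ -474.58 - 1122.4*I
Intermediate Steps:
j(l, D) = -12 + l
q = -476 (q = (-12 - 56)*7 = -68*7 = -476)
s(o) = o^(3/2)
(s(-108) + (446 - 6221)/(12446 - 16515)) + q = ((-108)^(3/2) + (446 - 6221)/(12446 - 16515)) - 476 = (-648*I*√3 - 5775/(-4069)) - 476 = (-648*I*√3 - 5775*(-1/4069)) - 476 = (-648*I*√3 + 5775/4069) - 476 = (5775/4069 - 648*I*√3) - 476 = -1931069/4069 - 648*I*√3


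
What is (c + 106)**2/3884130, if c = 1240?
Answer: 905858/1942065 ≈ 0.46644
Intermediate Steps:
(c + 106)**2/3884130 = (1240 + 106)**2/3884130 = 1346**2*(1/3884130) = 1811716*(1/3884130) = 905858/1942065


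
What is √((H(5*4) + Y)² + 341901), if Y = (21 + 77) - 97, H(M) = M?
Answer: 3*√38038 ≈ 585.10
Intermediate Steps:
Y = 1 (Y = 98 - 97 = 1)
√((H(5*4) + Y)² + 341901) = √((5*4 + 1)² + 341901) = √((20 + 1)² + 341901) = √(21² + 341901) = √(441 + 341901) = √342342 = 3*√38038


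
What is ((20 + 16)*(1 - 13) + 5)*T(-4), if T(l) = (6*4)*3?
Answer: -30744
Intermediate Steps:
T(l) = 72 (T(l) = 24*3 = 72)
((20 + 16)*(1 - 13) + 5)*T(-4) = ((20 + 16)*(1 - 13) + 5)*72 = (36*(-12) + 5)*72 = (-432 + 5)*72 = -427*72 = -30744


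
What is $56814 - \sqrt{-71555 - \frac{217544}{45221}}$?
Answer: $56814 - \frac{i \sqrt{146335436324979}}{45221} \approx 56814.0 - 267.51 i$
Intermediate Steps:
$56814 - \sqrt{-71555 - \frac{217544}{45221}} = 56814 - \sqrt{- \frac{3236006199}{45221}} = 56814 - \frac{i \sqrt{146335436324979}}{45221}$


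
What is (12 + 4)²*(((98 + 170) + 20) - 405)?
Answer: -29952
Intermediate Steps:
(12 + 4)²*(((98 + 170) + 20) - 405) = 16²*((268 + 20) - 405) = 256*(288 - 405) = 256*(-117) = -29952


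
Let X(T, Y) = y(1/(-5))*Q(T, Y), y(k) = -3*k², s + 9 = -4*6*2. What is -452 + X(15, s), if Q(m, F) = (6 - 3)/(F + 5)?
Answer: -587591/1300 ≈ -451.99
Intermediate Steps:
s = -57 (s = -9 - 4*6*2 = -9 - 24*2 = -9 - 48 = -57)
Q(m, F) = 3/(5 + F)
X(T, Y) = -9/(25*(5 + Y)) (X(T, Y) = (-3*(1/(-5))²)*(3/(5 + Y)) = (-3*(-⅕)²)*(3/(5 + Y)) = (-3*1/25)*(3/(5 + Y)) = -9/(25*(5 + Y)))
-452 + X(15, s) = -452 - 9/(125 + 25*(-57)) = -452 - 9/(125 - 1425) = -452 - 9/(-1300) = -452 - 9*(-1/1300) = -452 + 9/1300 = -587591/1300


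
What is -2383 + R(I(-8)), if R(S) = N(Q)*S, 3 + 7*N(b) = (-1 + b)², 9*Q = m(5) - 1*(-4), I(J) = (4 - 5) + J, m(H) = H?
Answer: -16654/7 ≈ -2379.1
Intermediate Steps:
I(J) = -1 + J
Q = 1 (Q = (5 - 1*(-4))/9 = (5 + 4)/9 = (⅑)*9 = 1)
N(b) = -3/7 + (-1 + b)²/7
R(S) = -3*S/7 (R(S) = (-3/7 + (-1 + 1)²/7)*S = (-3/7 + (⅐)*0²)*S = (-3/7 + (⅐)*0)*S = (-3/7 + 0)*S = -3*S/7)
-2383 + R(I(-8)) = -2383 - 3*(-1 - 8)/7 = -2383 - 3/7*(-9) = -2383 + 27/7 = -16654/7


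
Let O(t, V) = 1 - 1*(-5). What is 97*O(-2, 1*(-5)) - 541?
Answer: 41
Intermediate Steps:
O(t, V) = 6 (O(t, V) = 1 + 5 = 6)
97*O(-2, 1*(-5)) - 541 = 97*6 - 541 = 582 - 541 = 41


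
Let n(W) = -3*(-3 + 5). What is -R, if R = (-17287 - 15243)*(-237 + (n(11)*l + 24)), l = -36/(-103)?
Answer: -720702150/103 ≈ -6.9971e+6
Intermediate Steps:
n(W) = -6 (n(W) = -3*2 = -6)
l = 36/103 (l = -36*(-1/103) = 36/103 ≈ 0.34951)
R = 720702150/103 (R = (-17287 - 15243)*(-237 + (-6*36/103 + 24)) = -32530*(-237 + (-216/103 + 24)) = -32530*(-237 + 2256/103) = -32530*(-22155/103) = 720702150/103 ≈ 6.9971e+6)
-R = -1*720702150/103 = -720702150/103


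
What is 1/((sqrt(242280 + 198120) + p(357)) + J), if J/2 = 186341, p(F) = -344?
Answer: 186169/69317572922 - 5*sqrt(1101)/34658786461 ≈ 2.6810e-6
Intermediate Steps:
J = 372682 (J = 2*186341 = 372682)
1/((sqrt(242280 + 198120) + p(357)) + J) = 1/((sqrt(242280 + 198120) - 344) + 372682) = 1/((sqrt(440400) - 344) + 372682) = 1/((20*sqrt(1101) - 344) + 372682) = 1/((-344 + 20*sqrt(1101)) + 372682) = 1/(372338 + 20*sqrt(1101))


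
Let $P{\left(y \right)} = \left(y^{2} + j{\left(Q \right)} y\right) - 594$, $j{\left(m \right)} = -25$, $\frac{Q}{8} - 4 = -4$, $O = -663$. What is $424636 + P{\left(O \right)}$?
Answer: $880186$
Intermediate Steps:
$Q = 0$ ($Q = 32 + 8 \left(-4\right) = 32 - 32 = 0$)
$P{\left(y \right)} = -594 + y^{2} - 25 y$ ($P{\left(y \right)} = \left(y^{2} - 25 y\right) - 594 = -594 + y^{2} - 25 y$)
$424636 + P{\left(O \right)} = 424636 - \left(-15981 - 439569\right) = 424636 + \left(-594 + 439569 + 16575\right) = 424636 + 455550 = 880186$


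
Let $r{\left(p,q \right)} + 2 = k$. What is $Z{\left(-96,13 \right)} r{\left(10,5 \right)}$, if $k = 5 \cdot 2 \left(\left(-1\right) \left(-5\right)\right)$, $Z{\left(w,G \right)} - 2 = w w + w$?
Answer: $437856$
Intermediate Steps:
$Z{\left(w,G \right)} = 2 + w + w^{2}$ ($Z{\left(w,G \right)} = 2 + \left(w w + w\right) = 2 + \left(w^{2} + w\right) = 2 + \left(w + w^{2}\right) = 2 + w + w^{2}$)
$k = 50$ ($k = 10 \cdot 5 = 50$)
$r{\left(p,q \right)} = 48$ ($r{\left(p,q \right)} = -2 + 50 = 48$)
$Z{\left(-96,13 \right)} r{\left(10,5 \right)} = \left(2 - 96 + \left(-96\right)^{2}\right) 48 = \left(2 - 96 + 9216\right) 48 = 9122 \cdot 48 = 437856$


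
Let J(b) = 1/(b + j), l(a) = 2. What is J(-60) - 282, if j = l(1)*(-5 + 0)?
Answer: -19741/70 ≈ -282.01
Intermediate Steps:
j = -10 (j = 2*(-5 + 0) = 2*(-5) = -10)
J(b) = 1/(-10 + b) (J(b) = 1/(b - 10) = 1/(-10 + b))
J(-60) - 282 = 1/(-10 - 60) - 282 = 1/(-70) - 282 = -1/70 - 282 = -19741/70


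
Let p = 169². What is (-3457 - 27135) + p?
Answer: -2031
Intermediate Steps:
p = 28561
(-3457 - 27135) + p = (-3457 - 27135) + 28561 = -30592 + 28561 = -2031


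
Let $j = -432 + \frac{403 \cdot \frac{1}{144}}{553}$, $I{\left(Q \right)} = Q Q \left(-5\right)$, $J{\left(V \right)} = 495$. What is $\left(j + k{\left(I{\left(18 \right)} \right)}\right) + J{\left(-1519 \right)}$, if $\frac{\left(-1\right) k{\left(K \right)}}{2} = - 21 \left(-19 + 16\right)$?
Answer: $- \frac{5016413}{79632} \approx -62.995$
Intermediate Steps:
$I{\left(Q \right)} = - 5 Q^{2}$ ($I{\left(Q \right)} = Q^{2} \left(-5\right) = - 5 Q^{2}$)
$k{\left(K \right)} = -126$ ($k{\left(K \right)} = - 2 \left(- 21 \left(-19 + 16\right)\right) = - 2 \left(\left(-21\right) \left(-3\right)\right) = \left(-2\right) 63 = -126$)
$j = - \frac{34400621}{79632}$ ($j = -432 + \frac{403 \cdot \frac{1}{144}}{553} = -432 + \frac{1}{553} \cdot \frac{403}{144} = -432 + \frac{403}{79632} = - \frac{34400621}{79632} \approx -432.0$)
$\left(j + k{\left(I{\left(18 \right)} \right)}\right) + J{\left(-1519 \right)} = \left(- \frac{34400621}{79632} - 126\right) + 495 = - \frac{44434253}{79632} + 495 = - \frac{5016413}{79632}$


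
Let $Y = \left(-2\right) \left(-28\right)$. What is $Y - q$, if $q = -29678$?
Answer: $29734$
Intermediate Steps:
$Y = 56$
$Y - q = 56 - -29678 = 56 + 29678 = 29734$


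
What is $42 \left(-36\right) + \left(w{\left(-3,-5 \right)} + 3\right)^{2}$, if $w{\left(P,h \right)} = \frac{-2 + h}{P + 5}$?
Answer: $- \frac{6047}{4} \approx -1511.8$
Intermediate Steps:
$w{\left(P,h \right)} = \frac{-2 + h}{5 + P}$
$42 \left(-36\right) + \left(w{\left(-3,-5 \right)} + 3\right)^{2} = 42 \left(-36\right) + \left(\frac{-2 - 5}{5 - 3} + 3\right)^{2} = -1512 + \left(\frac{1}{2} \left(-7\right) + 3\right)^{2} = -1512 + \left(- \frac{7}{2} + 3\right)^{2} = -1512 + \left(- \frac{1}{2}\right)^{2} = -1512 + \frac{1}{4} = - \frac{6047}{4}$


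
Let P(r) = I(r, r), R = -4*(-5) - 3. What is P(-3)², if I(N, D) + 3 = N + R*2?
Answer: 784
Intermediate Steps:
R = 17 (R = 20 - 3 = 17)
I(N, D) = 31 + N (I(N, D) = -3 + (N + 17*2) = -3 + (N + 34) = -3 + (34 + N) = 31 + N)
P(r) = 31 + r
P(-3)² = (31 - 3)² = 28² = 784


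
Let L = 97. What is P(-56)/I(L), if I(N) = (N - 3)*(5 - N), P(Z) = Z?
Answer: 7/1081 ≈ 0.0064755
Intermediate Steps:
I(N) = (-3 + N)*(5 - N)
P(-56)/I(L) = -56/(-15 - 1*97² + 8*97) = -56/(-15 - 1*9409 + 776) = -56/(-15 - 9409 + 776) = -56/(-8648) = -56*(-1/8648) = 7/1081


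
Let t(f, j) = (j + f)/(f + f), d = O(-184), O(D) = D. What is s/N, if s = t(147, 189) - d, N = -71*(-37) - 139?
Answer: 162/2177 ≈ 0.074414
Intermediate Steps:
N = 2488 (N = 2627 - 139 = 2488)
d = -184
t(f, j) = (f + j)/(2*f) (t(f, j) = (f + j)/((2*f)) = (f + j)*(1/(2*f)) = (f + j)/(2*f))
s = 1296/7 (s = (½)*(147 + 189)/147 - 1*(-184) = (½)*(1/147)*336 + 184 = 8/7 + 184 = 1296/7 ≈ 185.14)
s/N = (1296/7)/2488 = (1296/7)*(1/2488) = 162/2177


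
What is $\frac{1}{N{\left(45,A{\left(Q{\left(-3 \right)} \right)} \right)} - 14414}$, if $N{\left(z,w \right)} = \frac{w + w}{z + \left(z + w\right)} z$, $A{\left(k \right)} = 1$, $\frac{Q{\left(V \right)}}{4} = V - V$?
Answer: $- \frac{91}{1311584} \approx -6.9382 \cdot 10^{-5}$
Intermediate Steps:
$Q{\left(V \right)} = 0$ ($Q{\left(V \right)} = 4 \left(V - V\right) = 4 \cdot 0 = 0$)
$N{\left(z,w \right)} = \frac{2 w z}{w + 2 z}$ ($N{\left(z,w \right)} = \frac{2 w}{z + \left(w + z\right)} z = \frac{2 w}{w + 2 z} z = \frac{2 w z}{w + 2 z}$)
$\frac{1}{N{\left(45,A{\left(Q{\left(-3 \right)} \right)} \right)} - 14414} = \frac{1}{2 \cdot 1 \cdot 45 \frac{1}{1 + 2 \cdot 45} - 14414} = \frac{1}{2 \cdot 1 \cdot 45 \frac{1}{1 + 90} - 14414} = \frac{1}{2 \cdot 1 \cdot 45 \cdot \frac{1}{91} - 14414} = \frac{1}{\frac{90}{91} - 14414} = \frac{1}{- \frac{1311584}{91}} = - \frac{91}{1311584}$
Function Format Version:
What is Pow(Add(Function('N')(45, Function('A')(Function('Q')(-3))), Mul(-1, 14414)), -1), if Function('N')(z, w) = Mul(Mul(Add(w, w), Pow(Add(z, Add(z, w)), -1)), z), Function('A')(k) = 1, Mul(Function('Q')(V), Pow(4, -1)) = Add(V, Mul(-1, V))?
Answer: Rational(-91, 1311584) ≈ -6.9382e-5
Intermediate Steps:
Function('Q')(V) = 0 (Function('Q')(V) = Mul(4, Add(V, Mul(-1, V))) = Mul(4, 0) = 0)
Function('N')(z, w) = Mul(2, w, z, Pow(Add(w, Mul(2, z)), -1)) (Function('N')(z, w) = Mul(Mul(Mul(2, w), Pow(Add(z, Add(w, z)), -1)), z) = Mul(Mul(Mul(2, w), Pow(Add(w, Mul(2, z)), -1)), z) = Mul(Mul(2, w, Pow(Add(w, Mul(2, z)), -1)), z) = Mul(2, w, z, Pow(Add(w, Mul(2, z)), -1)))
Pow(Add(Function('N')(45, Function('A')(Function('Q')(-3))), Mul(-1, 14414)), -1) = Pow(Add(Mul(2, 1, 45, Pow(Add(1, Mul(2, 45)), -1)), Mul(-1, 14414)), -1) = Pow(Add(Mul(2, 1, 45, Pow(Add(1, 90), -1)), -14414), -1) = Pow(Add(Mul(2, 1, 45, Pow(91, -1)), -14414), -1) = Pow(Add(Mul(2, 1, 45, Rational(1, 91)), -14414), -1) = Pow(Add(Rational(90, 91), -14414), -1) = Pow(Rational(-1311584, 91), -1) = Rational(-91, 1311584)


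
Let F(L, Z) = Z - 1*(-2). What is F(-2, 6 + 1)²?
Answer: 81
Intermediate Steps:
F(L, Z) = 2 + Z (F(L, Z) = Z + 2 = 2 + Z)
F(-2, 6 + 1)² = (2 + (6 + 1))² = (2 + 7)² = 9² = 81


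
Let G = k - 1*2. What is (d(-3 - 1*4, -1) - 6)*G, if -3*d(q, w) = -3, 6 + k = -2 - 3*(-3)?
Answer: 5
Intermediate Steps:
k = 1 (k = -6 + (-2 - 3*(-3)) = -6 + (-2 + 9) = -6 + 7 = 1)
d(q, w) = 1 (d(q, w) = -⅓*(-3) = 1)
G = -1 (G = 1 - 1*2 = 1 - 2 = -1)
(d(-3 - 1*4, -1) - 6)*G = (1 - 6)*(-1) = -5*(-1) = 5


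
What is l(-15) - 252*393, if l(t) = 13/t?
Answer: -1485553/15 ≈ -99037.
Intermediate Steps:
l(-15) - 252*393 = 13/(-15) - 252*393 = 13*(-1/15) - 99036 = -13/15 - 99036 = -1485553/15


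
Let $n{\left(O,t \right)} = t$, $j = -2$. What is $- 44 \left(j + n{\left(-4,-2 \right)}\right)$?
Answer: $176$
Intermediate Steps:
$- 44 \left(j + n{\left(-4,-2 \right)}\right) = - 44 \left(-2 - 2\right) = \left(-44\right) \left(-4\right) = 176$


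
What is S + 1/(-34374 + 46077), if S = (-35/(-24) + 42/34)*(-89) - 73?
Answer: -497747959/1591608 ≈ -312.73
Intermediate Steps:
S = -127595/408 (S = (-35*(-1/24) + 42*(1/34))*(-89) - 73 = (35/24 + 21/17)*(-89) - 73 = (1099/408)*(-89) - 73 = -97811/408 - 73 = -127595/408 ≈ -312.73)
S + 1/(-34374 + 46077) = -127595/408 + 1/(-34374 + 46077) = -127595/408 + 1/11703 = -497747959/1591608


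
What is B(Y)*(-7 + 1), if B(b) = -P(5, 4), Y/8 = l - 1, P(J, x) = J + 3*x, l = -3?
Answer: 102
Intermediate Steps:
Y = -32 (Y = 8*(-3 - 1) = 8*(-4) = -32)
B(b) = -17 (B(b) = -(5 + 3*4) = -(5 + 12) = -1*17 = -17)
B(Y)*(-7 + 1) = -17*(-7 + 1) = -17*(-6) = 102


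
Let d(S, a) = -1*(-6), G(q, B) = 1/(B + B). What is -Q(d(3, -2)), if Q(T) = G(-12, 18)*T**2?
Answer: -1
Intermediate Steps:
G(q, B) = 1/(2*B)
d(S, a) = 6
Q(T) = T**2/36 (Q(T) = ((1/2)/18)*T**2 = ((1/2)*(1/18))*T**2 = T**2/36)
-Q(d(3, -2)) = -6**2/36 = -36/36 = -1*1 = -1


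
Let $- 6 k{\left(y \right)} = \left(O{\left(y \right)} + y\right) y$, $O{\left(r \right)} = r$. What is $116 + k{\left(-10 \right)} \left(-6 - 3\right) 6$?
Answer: $1916$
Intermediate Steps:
$k{\left(y \right)} = - \frac{y^{2}}{3}$ ($k{\left(y \right)} = - \frac{\left(y + y\right) y}{6} = - \frac{2 y y}{6} = - \frac{2 y^{2}}{6} = - \frac{y^{2}}{3}$)
$116 + k{\left(-10 \right)} \left(-6 - 3\right) 6 = 116 + - \frac{\left(-10\right)^{2}}{3} \left(-6 - 3\right) 6 = 116 + \left(- \frac{1}{3}\right) 100 \left(\left(-9\right) 6\right) = 116 - -1800 = 116 + 1800 = 1916$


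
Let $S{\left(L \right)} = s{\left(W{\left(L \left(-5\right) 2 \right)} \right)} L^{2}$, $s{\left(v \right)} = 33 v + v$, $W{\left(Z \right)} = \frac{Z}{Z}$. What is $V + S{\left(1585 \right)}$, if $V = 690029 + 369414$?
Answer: $86475093$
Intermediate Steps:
$V = 1059443$
$W{\left(Z \right)} = 1$
$s{\left(v \right)} = 34 v$
$S{\left(L \right)} = 34 L^{2}$ ($S{\left(L \right)} = 34 \cdot 1 L^{2} = 34 L^{2}$)
$V + S{\left(1585 \right)} = 1059443 + 34 \cdot 1585^{2} = 1059443 + 34 \cdot 2512225 = 1059443 + 85415650 = 86475093$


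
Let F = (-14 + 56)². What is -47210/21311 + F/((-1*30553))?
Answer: -1479999734/651114983 ≈ -2.2730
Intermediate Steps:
F = 1764 (F = 42² = 1764)
-47210/21311 + F/((-1*30553)) = -47210/21311 + 1764/((-1*30553)) = -47210*1/21311 + 1764/(-30553) = -47210/21311 + 1764*(-1/30553) = -47210/21311 - 1764/30553 = -1479999734/651114983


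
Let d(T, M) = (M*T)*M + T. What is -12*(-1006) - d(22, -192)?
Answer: -798958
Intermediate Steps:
d(T, M) = T + T*M**2 (d(T, M) = T*M**2 + T = T + T*M**2)
-12*(-1006) - d(22, -192) = -12*(-1006) - 22*(1 + (-192)**2) = 12072 - 22*(1 + 36864) = 12072 - 22*36865 = 12072 - 1*811030 = 12072 - 811030 = -798958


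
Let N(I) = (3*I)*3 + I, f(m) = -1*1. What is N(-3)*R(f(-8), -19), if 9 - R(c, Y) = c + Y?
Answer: -870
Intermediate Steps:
f(m) = -1
R(c, Y) = 9 - Y - c (R(c, Y) = 9 - (c + Y) = 9 - (Y + c) = 9 + (-Y - c) = 9 - Y - c)
N(I) = 10*I (N(I) = 9*I + I = 10*I)
N(-3)*R(f(-8), -19) = (10*(-3))*(9 - 1*(-19) - 1*(-1)) = -30*(9 + 19 + 1) = -30*29 = -870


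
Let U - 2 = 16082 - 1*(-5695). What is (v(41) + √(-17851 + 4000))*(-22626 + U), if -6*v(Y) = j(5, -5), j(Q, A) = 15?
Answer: 4235/2 - 22869*I*√19 ≈ 2117.5 - 99684.0*I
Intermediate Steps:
v(Y) = -5/2 (v(Y) = -⅙*15 = -5/2)
U = 21779 (U = 2 + (16082 - 1*(-5695)) = 2 + (16082 + 5695) = 2 + 21777 = 21779)
(v(41) + √(-17851 + 4000))*(-22626 + U) = (-5/2 + √(-17851 + 4000))*(-22626 + 21779) = (-5/2 + √(-13851))*(-847) = (-5/2 + 27*I*√19)*(-847) = 4235/2 - 22869*I*√19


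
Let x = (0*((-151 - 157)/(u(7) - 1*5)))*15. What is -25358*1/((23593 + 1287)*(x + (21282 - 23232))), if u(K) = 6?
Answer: 12679/24258000 ≈ 0.00052267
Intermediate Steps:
x = 0 (x = (0*((-151 - 157)/(6 - 1*5)))*15 = (0*(-308/(6 - 5)))*15 = (0*(-308/1))*15 = (0*(-308*1))*15 = (0*(-308))*15 = 0*15 = 0)
-25358*1/((23593 + 1287)*(x + (21282 - 23232))) = -25358*1/((0 + (21282 - 23232))*(23593 + 1287)) = -25358*1/(24880*(0 - 1950)) = -25358/(24880*(-1950)) = -25358/(-48516000) = -25358*(-1/48516000) = 12679/24258000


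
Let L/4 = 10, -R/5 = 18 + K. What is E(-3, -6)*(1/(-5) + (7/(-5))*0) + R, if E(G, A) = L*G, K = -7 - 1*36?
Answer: 149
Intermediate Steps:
K = -43 (K = -7 - 36 = -43)
R = 125 (R = -5*(18 - 43) = -5*(-25) = 125)
L = 40 (L = 4*10 = 40)
E(G, A) = 40*G
E(-3, -6)*(1/(-5) + (7/(-5))*0) + R = (40*(-3))*(1/(-5) + (7/(-5))*0) + 125 = -120*(-⅕ + (7*(-⅕))*0) + 125 = -120*(-⅕ - 7/5*0) + 125 = -120*(-⅕ + 0) + 125 = -120*(-⅕) + 125 = 24 + 125 = 149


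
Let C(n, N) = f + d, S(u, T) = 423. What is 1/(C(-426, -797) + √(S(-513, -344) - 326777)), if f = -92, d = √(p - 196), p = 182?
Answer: 1/(-92 + I*√14 + I*√326354) ≈ -0.0002713 - 0.0016957*I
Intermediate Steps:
d = I*√14 (d = √(182 - 196) = √(-14) = I*√14 ≈ 3.7417*I)
C(n, N) = -92 + I*√14
1/(C(-426, -797) + √(S(-513, -344) - 326777)) = 1/((-92 + I*√14) + √(423 - 326777)) = 1/((-92 + I*√14) + √(-326354)) = 1/((-92 + I*√14) + I*√326354) = 1/(-92 + I*√14 + I*√326354)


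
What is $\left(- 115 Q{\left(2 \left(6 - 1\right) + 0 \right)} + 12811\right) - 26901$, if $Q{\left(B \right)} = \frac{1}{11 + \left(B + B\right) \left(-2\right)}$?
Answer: $- \frac{408495}{29} \approx -14086.0$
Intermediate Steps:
$Q{\left(B \right)} = \frac{1}{11 - 4 B}$ ($Q{\left(B \right)} = \frac{1}{11 + 2 B \left(-2\right)} = \frac{1}{11 - 4 B}$)
$\left(- 115 Q{\left(2 \left(6 - 1\right) + 0 \right)} + 12811\right) - 26901 = \left(- 115 \left(- \frac{1}{-11 + 4 \left(2 \left(6 - 1\right) + 0\right)}\right) + 12811\right) - 26901 = \left(- 115 \left(- \frac{1}{-11 + 4 \left(2 \cdot 5 + 0\right)}\right) + 12811\right) - 26901 = \left(- 115 \left(- \frac{1}{-11 + 4 \left(10 + 0\right)}\right) + 12811\right) - 26901 = \left(- 115 \left(- \frac{1}{-11 + 4 \cdot 10}\right) + 12811\right) - 26901 = \left(- 115 \left(- \frac{1}{-11 + 40}\right) + 12811\right) - 26901 = \left(- 115 \left(- \frac{1}{29}\right) + 12811\right) - 26901 = \left(- 115 \left(\left(-1\right) \frac{1}{29}\right) + 12811\right) - 26901 = \left(\left(-115\right) \left(- \frac{1}{29}\right) + 12811\right) - 26901 = \left(\frac{115}{29} + 12811\right) - 26901 = \frac{371634}{29} - 26901 = - \frac{408495}{29}$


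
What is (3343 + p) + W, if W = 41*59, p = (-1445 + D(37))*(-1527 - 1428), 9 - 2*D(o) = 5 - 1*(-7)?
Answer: 8560339/2 ≈ 4.2802e+6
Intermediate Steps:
D(o) = -3/2 (D(o) = 9/2 - (5 - 1*(-7))/2 = 9/2 - (5 + 7)/2 = 9/2 - 1/2*12 = 9/2 - 6 = -3/2)
p = 8548815/2 (p = (-1445 - 3/2)*(-1527 - 1428) = -2893/2*(-2955) = 8548815/2 ≈ 4.2744e+6)
W = 2419
(3343 + p) + W = (3343 + 8548815/2) + 2419 = 8555501/2 + 2419 = 8560339/2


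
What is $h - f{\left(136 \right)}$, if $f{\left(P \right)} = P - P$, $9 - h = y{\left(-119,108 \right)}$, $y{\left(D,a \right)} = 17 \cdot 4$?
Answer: $-59$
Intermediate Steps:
$y{\left(D,a \right)} = 68$
$h = -59$ ($h = 9 - 68 = -59$)
$f{\left(P \right)} = 0$
$h - f{\left(136 \right)} = -59 - 0 = -59 + 0 = -59$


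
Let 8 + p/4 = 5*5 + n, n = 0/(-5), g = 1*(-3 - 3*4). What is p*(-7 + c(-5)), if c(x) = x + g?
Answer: -1836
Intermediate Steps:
g = -15 (g = 1*(-3 - 1*12) = 1*(-3 - 12) = 1*(-15) = -15)
n = 0 (n = 0*(-⅕) = 0)
c(x) = -15 + x (c(x) = x - 15 = -15 + x)
p = 68 (p = -32 + 4*(5*5 + 0) = -32 + 4*(25 + 0) = -32 + 4*25 = -32 + 100 = 68)
p*(-7 + c(-5)) = 68*(-7 + (-15 - 5)) = 68*(-7 - 20) = 68*(-27) = -1836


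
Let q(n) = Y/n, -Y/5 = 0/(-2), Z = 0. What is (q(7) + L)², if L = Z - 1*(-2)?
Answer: 4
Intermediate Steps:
L = 2 (L = 0 - 1*(-2) = 0 + 2 = 2)
Y = 0 (Y = -0/(-2) = -0*(-1)/2 = -5*0 = 0)
q(n) = 0 (q(n) = 0/n = 0)
(q(7) + L)² = (0 + 2)² = 2² = 4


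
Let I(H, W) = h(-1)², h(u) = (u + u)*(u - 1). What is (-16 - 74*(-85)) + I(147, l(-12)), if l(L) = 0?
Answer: 6290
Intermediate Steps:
h(u) = 2*u*(-1 + u) (h(u) = (2*u)*(-1 + u) = 2*u*(-1 + u))
I(H, W) = 16 (I(H, W) = (2*(-1)*(-1 - 1))² = (2*(-1)*(-2))² = 4² = 16)
(-16 - 74*(-85)) + I(147, l(-12)) = (-16 - 74*(-85)) + 16 = (-16 + 6290) + 16 = 6274 + 16 = 6290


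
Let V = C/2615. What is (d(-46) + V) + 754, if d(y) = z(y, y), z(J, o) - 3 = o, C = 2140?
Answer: 372281/523 ≈ 711.82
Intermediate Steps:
z(J, o) = 3 + o
d(y) = 3 + y
V = 428/523 (V = 2140/2615 = 2140*(1/2615) = 428/523 ≈ 0.81836)
(d(-46) + V) + 754 = ((3 - 46) + 428/523) + 754 = (-43 + 428/523) + 754 = -22061/523 + 754 = 372281/523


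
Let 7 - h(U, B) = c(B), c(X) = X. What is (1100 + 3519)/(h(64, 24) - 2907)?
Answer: -4619/2924 ≈ -1.5797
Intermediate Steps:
h(U, B) = 7 - B
(1100 + 3519)/(h(64, 24) - 2907) = (1100 + 3519)/((7 - 1*24) - 2907) = 4619/((7 - 24) - 2907) = 4619/(-17 - 2907) = 4619/(-2924) = 4619*(-1/2924) = -4619/2924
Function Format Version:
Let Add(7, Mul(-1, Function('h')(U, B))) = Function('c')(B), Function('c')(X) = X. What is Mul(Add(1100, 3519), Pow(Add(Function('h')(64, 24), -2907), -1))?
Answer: Rational(-4619, 2924) ≈ -1.5797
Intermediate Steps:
Function('h')(U, B) = Add(7, Mul(-1, B))
Mul(Add(1100, 3519), Pow(Add(Function('h')(64, 24), -2907), -1)) = Mul(Add(1100, 3519), Pow(Add(Add(7, Mul(-1, 24)), -2907), -1)) = Mul(4619, Pow(Add(Add(7, -24), -2907), -1)) = Mul(4619, Pow(Add(-17, -2907), -1)) = Mul(4619, Pow(-2924, -1)) = Mul(4619, Rational(-1, 2924)) = Rational(-4619, 2924)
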